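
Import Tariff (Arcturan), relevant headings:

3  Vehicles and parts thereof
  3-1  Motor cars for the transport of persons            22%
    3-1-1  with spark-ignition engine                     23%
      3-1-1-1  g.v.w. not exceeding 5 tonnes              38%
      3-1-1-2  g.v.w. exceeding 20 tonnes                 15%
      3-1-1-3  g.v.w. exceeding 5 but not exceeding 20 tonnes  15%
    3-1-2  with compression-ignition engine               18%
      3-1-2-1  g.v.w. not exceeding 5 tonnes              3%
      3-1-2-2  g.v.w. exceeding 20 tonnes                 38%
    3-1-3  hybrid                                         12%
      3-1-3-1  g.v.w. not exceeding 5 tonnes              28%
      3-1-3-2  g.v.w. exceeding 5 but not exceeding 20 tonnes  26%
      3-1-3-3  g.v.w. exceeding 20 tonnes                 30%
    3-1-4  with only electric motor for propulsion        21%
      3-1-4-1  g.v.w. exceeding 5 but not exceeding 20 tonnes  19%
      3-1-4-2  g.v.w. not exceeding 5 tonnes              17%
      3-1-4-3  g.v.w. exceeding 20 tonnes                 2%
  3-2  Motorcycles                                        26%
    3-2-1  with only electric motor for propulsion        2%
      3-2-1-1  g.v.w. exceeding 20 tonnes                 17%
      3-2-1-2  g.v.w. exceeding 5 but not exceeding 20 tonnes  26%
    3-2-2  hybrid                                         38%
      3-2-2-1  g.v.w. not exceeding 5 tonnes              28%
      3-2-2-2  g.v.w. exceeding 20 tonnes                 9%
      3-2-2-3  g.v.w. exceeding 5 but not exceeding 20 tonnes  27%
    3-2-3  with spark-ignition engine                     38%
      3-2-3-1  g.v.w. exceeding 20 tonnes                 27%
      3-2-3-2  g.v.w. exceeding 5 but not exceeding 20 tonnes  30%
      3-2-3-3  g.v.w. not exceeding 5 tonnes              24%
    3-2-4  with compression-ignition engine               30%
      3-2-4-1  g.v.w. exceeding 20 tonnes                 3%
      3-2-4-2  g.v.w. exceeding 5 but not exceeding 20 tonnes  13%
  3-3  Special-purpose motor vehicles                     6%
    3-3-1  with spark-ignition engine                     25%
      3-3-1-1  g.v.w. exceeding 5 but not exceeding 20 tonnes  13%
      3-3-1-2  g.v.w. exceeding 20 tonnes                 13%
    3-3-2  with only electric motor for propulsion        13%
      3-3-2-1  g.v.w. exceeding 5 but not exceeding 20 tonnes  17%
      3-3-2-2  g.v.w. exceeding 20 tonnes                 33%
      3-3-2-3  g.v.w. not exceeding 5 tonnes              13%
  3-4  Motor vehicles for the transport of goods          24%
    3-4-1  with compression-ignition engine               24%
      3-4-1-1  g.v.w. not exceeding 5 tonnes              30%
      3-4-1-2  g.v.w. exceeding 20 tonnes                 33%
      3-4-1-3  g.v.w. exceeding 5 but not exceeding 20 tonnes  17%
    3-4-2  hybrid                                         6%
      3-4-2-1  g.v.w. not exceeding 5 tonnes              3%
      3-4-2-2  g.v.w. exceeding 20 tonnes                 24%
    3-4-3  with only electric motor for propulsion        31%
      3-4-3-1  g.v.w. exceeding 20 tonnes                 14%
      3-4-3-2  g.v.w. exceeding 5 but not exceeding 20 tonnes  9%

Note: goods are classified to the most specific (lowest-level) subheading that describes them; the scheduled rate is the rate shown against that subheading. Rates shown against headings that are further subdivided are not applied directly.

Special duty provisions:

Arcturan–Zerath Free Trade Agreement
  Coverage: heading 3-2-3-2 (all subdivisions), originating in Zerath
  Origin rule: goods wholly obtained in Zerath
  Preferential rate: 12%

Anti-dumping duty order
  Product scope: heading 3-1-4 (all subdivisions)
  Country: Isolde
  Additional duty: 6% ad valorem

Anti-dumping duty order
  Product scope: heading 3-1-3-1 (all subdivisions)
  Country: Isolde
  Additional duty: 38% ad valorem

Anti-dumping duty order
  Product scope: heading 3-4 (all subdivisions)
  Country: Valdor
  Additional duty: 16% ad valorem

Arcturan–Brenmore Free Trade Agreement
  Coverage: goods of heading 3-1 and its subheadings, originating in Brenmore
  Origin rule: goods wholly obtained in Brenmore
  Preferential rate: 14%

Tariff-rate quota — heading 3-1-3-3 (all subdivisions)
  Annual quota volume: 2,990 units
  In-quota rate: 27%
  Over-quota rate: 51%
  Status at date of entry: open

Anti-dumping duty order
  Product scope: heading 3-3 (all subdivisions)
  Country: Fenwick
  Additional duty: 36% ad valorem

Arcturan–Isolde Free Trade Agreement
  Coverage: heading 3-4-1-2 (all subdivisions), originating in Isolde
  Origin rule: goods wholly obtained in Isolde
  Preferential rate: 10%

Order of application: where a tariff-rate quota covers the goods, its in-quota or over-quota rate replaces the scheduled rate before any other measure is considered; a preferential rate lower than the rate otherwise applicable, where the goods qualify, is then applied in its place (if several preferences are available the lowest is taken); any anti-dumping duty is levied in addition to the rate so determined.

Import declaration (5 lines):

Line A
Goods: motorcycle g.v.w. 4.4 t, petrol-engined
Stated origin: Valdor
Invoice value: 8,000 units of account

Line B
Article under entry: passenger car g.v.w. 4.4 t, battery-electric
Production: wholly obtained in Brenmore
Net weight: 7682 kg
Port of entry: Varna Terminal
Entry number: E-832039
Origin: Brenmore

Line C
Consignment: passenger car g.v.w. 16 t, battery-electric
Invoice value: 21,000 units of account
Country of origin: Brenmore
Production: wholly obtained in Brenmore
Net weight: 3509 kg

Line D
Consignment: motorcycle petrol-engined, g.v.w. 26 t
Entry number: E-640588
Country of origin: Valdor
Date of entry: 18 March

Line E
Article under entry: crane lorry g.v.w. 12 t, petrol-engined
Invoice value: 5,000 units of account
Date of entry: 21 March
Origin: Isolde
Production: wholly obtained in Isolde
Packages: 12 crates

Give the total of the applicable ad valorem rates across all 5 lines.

Line A: motorcycle → 3-2; petrol-engined → 3-2-3; g.v.w. 4.4 t → 3-2-3-3. Scheduled 24%. No special measure applies. → 24%.
Line B: passenger car → 3-1; battery-electric → 3-1-4; g.v.w. 4.4 t → 3-1-4-2. Scheduled 17%. Brenmore agreement on 3-1: wholly obtained → 14% available; preferential 14%. → 14%.
Line C: passenger car → 3-1; battery-electric → 3-1-4; g.v.w. 16 t → 3-1-4-1. Scheduled 19%. Brenmore agreement on 3-1: wholly obtained → 14% available; preferential 14%. → 14%.
Line D: motorcycle → 3-2; petrol-engined → 3-2-3; g.v.w. 26 t → 3-2-3-1. Scheduled 27%. No special measure applies. → 27%.
Line E: crane lorry → 3-3; petrol-engined → 3-3-1; g.v.w. 12 t → 3-3-1-1. Scheduled 13%. Isolde agreement on 3-4-1-2: 3-3-1-1 not covered. → 13%.
Sum: 24% + 14% + 14% + 27% + 13% = 92%.

92%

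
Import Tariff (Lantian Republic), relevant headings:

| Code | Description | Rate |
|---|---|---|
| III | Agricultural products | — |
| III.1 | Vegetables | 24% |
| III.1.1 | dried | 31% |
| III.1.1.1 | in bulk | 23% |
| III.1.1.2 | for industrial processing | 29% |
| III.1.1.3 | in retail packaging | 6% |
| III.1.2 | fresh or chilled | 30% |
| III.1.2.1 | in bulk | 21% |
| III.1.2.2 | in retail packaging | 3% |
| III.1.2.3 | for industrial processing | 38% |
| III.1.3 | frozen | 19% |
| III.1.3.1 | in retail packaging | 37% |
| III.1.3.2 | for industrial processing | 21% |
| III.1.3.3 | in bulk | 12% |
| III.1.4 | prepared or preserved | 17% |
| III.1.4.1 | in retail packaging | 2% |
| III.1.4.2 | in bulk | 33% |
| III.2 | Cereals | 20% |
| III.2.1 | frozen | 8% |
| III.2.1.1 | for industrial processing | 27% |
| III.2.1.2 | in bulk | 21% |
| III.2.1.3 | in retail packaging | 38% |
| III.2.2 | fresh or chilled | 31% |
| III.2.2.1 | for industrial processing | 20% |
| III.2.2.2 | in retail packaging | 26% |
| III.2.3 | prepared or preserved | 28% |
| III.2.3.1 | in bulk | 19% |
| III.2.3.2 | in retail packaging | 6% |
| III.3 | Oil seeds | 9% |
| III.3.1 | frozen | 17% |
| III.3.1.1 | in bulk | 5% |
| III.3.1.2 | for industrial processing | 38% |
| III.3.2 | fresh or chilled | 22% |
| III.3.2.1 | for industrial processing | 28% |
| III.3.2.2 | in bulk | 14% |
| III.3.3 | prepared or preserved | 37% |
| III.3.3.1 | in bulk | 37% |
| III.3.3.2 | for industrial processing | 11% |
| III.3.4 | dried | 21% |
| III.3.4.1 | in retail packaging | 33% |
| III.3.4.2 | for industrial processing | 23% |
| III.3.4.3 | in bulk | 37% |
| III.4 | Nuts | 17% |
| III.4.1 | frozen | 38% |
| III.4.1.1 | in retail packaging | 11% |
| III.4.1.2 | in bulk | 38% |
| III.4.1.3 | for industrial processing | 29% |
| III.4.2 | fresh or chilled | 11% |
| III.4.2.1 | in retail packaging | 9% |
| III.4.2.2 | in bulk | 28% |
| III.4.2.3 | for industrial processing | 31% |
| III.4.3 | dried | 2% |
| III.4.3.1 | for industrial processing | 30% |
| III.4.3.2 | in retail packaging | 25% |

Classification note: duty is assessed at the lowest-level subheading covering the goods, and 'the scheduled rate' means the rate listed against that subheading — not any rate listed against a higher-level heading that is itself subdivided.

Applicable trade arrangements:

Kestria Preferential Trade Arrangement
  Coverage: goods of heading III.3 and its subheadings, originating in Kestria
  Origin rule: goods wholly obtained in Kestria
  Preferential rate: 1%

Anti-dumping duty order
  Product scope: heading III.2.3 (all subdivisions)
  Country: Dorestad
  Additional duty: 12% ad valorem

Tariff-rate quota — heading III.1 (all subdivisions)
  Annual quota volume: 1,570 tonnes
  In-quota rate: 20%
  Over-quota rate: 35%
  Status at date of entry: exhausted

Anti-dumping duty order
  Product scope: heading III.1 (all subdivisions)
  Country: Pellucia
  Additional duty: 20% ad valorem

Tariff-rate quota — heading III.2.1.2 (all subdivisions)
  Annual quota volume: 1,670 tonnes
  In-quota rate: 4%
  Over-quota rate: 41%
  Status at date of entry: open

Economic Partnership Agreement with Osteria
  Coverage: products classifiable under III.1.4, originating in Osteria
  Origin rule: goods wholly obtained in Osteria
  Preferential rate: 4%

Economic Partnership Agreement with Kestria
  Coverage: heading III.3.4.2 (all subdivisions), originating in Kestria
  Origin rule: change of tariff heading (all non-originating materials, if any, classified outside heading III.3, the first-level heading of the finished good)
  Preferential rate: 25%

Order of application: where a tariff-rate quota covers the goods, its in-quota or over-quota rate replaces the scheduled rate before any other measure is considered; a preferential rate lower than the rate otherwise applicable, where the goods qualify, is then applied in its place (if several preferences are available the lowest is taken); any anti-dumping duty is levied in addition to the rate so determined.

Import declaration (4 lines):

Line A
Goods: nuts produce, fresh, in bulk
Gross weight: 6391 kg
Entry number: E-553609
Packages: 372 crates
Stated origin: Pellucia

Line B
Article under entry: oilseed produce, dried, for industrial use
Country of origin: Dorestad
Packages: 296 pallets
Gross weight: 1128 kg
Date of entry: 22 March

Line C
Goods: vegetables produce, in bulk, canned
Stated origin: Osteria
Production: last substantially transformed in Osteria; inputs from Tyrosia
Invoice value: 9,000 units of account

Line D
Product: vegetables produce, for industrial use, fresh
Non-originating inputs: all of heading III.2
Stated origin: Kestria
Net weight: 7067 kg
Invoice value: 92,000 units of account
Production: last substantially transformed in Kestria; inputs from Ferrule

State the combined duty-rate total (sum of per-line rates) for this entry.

121%

Line A: nuts → III.4; fresh → III.4.2; in bulk → III.4.2.2. Scheduled 28%. No special measure applies. → 28%.
Line B: oilseed → III.3; dried → III.3.4; for industrial use → III.3.4.2. Scheduled 23%. No special measure applies. → 23%.
Line C: vegetables → III.1; canned → III.1.4; in bulk → III.1.4.2. Scheduled 33%. quota on III.1 exhausted → over-quota 35%; Osteria agreement on III.1.4: not wholly obtained. → 35%.
Line D: vegetables → III.1; fresh → III.1.2; for industrial use → III.1.2.3. Scheduled 38%. quota on III.1 exhausted → over-quota 35%; Kestria agreement on III.3: III.1.2.3 not covered; Kestria agreement on III.3.4.2: III.1.2.3 not covered. → 35%.
Sum: 28% + 23% + 35% + 35% = 121%.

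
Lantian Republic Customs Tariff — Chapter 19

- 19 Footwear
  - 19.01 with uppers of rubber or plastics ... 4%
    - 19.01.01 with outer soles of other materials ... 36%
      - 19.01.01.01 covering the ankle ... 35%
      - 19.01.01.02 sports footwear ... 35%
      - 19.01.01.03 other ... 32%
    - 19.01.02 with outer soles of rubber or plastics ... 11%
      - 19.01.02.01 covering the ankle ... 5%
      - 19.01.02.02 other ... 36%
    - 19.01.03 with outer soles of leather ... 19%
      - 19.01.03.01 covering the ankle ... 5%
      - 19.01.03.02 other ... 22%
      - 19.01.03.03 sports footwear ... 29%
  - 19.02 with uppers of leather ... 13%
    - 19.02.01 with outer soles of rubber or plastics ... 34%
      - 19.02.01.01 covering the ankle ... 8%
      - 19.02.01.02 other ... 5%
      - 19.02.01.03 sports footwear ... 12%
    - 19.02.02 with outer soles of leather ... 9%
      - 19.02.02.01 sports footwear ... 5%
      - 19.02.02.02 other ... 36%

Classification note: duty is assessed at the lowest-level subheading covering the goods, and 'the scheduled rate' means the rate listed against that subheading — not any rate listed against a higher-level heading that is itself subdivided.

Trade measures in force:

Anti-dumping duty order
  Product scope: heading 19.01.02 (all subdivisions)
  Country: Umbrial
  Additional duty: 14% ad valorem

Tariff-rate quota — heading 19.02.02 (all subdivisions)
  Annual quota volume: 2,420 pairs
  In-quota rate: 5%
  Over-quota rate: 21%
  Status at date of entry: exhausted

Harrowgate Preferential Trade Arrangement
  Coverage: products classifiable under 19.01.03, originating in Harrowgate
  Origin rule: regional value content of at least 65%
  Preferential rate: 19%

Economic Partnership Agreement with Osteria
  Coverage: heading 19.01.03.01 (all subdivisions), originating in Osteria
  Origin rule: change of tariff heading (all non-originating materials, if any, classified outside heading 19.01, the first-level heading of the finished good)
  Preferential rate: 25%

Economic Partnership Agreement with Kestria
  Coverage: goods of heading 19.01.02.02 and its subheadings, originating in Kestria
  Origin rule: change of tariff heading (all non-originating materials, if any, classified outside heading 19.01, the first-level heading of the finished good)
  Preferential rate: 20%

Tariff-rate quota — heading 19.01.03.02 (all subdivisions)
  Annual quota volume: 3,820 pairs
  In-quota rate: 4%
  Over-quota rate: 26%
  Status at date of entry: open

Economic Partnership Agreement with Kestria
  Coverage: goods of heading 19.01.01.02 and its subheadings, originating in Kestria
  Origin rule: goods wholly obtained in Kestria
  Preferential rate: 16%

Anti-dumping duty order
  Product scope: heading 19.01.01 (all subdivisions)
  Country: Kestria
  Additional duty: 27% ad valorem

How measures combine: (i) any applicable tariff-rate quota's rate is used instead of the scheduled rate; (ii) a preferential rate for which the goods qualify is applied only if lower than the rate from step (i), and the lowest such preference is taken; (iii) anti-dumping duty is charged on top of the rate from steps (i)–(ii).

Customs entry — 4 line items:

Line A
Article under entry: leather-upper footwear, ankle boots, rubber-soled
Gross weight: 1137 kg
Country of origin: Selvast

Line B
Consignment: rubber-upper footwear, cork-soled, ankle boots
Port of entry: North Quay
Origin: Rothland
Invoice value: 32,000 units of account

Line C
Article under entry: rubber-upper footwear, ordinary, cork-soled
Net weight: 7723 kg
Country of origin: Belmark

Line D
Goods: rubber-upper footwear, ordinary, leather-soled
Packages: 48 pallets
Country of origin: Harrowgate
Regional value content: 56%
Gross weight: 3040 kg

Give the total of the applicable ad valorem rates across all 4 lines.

Line A: leather-upper → 19.02; rubber-soled → 19.02.01; ankle boots → 19.02.01.01. Scheduled 8%. No special measure applies. → 8%.
Line B: rubber-upper → 19.01; cork-soled → 19.01.01; ankle boots → 19.01.01.01. Scheduled 35%. No special measure applies. → 35%.
Line C: rubber-upper → 19.01; cork-soled → 19.01.01; ordinary → 19.01.01.03. Scheduled 32%. No special measure applies. → 32%.
Line D: rubber-upper → 19.01; leather-soled → 19.01.03; ordinary → 19.01.03.02. Scheduled 22%. quota on 19.01.03.02 open → in-quota 4%; Harrowgate agreement on 19.01.03: RVC < 65%. → 4%.
Sum: 8% + 35% + 32% + 4% = 79%.

79%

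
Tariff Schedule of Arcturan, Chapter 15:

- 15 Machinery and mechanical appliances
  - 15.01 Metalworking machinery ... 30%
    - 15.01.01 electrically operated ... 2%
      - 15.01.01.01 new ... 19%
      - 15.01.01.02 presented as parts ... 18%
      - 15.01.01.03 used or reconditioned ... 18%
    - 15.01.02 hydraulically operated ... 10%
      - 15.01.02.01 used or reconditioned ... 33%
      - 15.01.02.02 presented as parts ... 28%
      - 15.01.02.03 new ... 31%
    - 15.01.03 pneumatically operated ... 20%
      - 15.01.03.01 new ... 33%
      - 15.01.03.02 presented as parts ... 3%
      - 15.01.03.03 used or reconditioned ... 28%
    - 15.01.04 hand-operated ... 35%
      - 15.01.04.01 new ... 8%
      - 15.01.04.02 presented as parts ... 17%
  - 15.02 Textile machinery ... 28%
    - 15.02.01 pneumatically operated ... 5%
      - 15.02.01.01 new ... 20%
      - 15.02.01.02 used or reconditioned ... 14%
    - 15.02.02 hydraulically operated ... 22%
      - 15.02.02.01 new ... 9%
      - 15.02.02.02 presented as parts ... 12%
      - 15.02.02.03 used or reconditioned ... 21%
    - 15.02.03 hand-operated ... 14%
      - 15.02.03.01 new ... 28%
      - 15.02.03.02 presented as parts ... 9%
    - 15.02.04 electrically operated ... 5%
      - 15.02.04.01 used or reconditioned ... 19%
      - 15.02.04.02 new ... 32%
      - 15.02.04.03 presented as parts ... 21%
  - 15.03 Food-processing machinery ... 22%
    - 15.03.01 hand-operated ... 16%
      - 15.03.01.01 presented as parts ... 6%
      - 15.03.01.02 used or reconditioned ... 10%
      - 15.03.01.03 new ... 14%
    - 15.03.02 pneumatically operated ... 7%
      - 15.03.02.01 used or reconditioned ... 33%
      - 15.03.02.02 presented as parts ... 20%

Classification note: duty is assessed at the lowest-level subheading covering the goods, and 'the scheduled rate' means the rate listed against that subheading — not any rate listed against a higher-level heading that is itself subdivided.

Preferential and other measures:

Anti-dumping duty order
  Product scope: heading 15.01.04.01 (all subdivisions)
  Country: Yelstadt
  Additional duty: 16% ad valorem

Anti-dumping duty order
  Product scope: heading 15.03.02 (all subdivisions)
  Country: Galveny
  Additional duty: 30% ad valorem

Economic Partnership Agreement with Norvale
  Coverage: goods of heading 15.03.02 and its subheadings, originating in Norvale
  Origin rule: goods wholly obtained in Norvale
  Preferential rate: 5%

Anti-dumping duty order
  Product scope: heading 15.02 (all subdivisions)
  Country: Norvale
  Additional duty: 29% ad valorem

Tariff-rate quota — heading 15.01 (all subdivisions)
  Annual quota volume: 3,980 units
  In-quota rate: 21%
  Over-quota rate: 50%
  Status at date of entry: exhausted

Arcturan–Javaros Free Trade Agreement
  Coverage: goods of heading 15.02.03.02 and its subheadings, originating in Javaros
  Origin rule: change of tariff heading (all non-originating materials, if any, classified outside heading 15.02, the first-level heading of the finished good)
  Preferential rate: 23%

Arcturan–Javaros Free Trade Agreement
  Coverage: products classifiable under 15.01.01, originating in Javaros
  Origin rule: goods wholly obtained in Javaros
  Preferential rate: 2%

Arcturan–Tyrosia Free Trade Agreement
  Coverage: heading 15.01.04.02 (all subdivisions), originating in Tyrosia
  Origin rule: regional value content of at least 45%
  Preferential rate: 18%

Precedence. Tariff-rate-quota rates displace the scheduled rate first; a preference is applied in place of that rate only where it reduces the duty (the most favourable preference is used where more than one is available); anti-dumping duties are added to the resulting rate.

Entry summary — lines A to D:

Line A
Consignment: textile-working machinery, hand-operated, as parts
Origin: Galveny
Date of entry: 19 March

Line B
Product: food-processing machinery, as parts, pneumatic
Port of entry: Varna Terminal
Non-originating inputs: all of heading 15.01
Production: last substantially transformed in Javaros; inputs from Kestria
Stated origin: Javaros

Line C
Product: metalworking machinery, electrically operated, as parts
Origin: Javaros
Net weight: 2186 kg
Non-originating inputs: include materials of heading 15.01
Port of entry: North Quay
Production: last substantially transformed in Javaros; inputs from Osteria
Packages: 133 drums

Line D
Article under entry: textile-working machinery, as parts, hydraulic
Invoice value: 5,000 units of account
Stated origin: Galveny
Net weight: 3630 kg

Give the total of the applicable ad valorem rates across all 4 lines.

Line A: textile-working → 15.02; hand-operated → 15.02.03; as parts → 15.02.03.02. Scheduled 9%. No special measure applies. → 9%.
Line B: food-processing → 15.03; pneumatic → 15.03.02; as parts → 15.03.02.02. Scheduled 20%. Javaros agreement on 15.02.03.02: 15.03.02.02 not covered; Javaros agreement on 15.01.01: 15.03.02.02 not covered. → 20%.
Line C: metalworking → 15.01; electrically operated → 15.01.01; as parts → 15.01.01.02. Scheduled 18%. quota on 15.01 exhausted → over-quota 50%; Javaros agreement on 15.02.03.02: 15.01.01.02 not covered; Javaros agreement on 15.01.01: not wholly obtained. → 50%.
Line D: textile-working → 15.02; hydraulic → 15.02.02; as parts → 15.02.02.02. Scheduled 12%. No special measure applies. → 12%.
Sum: 9% + 20% + 50% + 12% = 91%.

91%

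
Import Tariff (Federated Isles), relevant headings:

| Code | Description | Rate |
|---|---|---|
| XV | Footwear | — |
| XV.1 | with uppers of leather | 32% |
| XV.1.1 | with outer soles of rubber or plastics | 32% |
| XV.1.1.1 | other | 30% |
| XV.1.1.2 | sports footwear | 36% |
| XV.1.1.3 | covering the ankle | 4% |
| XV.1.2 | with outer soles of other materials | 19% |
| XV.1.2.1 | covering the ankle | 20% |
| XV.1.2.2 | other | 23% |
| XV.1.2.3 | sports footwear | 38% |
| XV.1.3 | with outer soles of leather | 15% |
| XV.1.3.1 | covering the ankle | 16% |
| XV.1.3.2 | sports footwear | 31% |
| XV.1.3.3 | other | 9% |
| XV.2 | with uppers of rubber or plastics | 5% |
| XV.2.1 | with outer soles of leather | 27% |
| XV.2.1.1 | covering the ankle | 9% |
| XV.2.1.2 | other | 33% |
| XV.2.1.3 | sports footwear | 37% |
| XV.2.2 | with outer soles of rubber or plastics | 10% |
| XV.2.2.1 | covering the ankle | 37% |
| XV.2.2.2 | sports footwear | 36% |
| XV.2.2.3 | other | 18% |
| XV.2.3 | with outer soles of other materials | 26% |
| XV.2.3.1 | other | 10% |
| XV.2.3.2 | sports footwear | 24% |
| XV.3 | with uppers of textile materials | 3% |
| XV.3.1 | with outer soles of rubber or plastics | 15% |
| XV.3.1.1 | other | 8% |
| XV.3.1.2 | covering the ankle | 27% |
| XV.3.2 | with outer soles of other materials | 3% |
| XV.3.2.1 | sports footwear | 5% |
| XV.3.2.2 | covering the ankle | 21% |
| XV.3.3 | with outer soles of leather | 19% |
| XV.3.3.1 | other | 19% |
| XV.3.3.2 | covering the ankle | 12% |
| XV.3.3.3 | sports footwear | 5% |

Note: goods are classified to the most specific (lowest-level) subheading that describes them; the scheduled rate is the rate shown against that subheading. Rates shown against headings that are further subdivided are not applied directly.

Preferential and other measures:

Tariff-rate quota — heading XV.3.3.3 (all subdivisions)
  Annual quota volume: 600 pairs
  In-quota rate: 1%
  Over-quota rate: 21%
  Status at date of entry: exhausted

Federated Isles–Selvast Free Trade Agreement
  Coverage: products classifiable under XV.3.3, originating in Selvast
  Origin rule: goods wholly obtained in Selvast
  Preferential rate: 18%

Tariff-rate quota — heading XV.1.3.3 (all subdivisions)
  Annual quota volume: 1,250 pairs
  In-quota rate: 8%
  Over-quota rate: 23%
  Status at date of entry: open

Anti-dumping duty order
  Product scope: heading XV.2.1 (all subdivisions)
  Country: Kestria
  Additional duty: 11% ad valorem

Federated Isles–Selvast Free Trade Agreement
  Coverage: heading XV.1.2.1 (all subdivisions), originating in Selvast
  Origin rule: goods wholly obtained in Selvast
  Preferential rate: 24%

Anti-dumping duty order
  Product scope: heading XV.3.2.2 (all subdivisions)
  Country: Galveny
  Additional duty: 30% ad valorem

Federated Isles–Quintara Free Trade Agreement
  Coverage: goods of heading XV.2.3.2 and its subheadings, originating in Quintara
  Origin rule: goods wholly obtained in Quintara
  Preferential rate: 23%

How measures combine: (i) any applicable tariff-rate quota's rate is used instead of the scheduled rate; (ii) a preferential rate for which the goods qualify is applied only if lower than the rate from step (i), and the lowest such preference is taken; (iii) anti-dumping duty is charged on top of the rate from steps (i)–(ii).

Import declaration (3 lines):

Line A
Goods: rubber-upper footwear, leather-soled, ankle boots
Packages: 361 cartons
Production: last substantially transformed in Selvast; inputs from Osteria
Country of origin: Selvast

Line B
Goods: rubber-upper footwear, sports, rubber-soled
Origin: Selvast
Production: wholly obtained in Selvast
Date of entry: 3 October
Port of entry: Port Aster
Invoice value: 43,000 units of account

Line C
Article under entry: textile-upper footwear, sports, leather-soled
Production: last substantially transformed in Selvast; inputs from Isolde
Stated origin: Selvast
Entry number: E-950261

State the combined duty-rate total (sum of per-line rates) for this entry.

Line A: rubber-upper → XV.2; leather-soled → XV.2.1; ankle boots → XV.2.1.1. Scheduled 9%. Selvast agreement on XV.3.3: XV.2.1.1 not covered; Selvast agreement on XV.1.2.1: XV.2.1.1 not covered. → 9%.
Line B: rubber-upper → XV.2; rubber-soled → XV.2.2; sports → XV.2.2.2. Scheduled 36%. Selvast agreement on XV.3.3: XV.2.2.2 not covered; Selvast agreement on XV.1.2.1: XV.2.2.2 not covered. → 36%.
Line C: textile-upper → XV.3; leather-soled → XV.3.3; sports → XV.3.3.3. Scheduled 5%. quota on XV.3.3.3 exhausted → over-quota 21%; Selvast agreement on XV.3.3: not wholly obtained; Selvast agreement on XV.1.2.1: XV.3.3.3 not covered. → 21%.
Sum: 9% + 36% + 21% = 66%.

66%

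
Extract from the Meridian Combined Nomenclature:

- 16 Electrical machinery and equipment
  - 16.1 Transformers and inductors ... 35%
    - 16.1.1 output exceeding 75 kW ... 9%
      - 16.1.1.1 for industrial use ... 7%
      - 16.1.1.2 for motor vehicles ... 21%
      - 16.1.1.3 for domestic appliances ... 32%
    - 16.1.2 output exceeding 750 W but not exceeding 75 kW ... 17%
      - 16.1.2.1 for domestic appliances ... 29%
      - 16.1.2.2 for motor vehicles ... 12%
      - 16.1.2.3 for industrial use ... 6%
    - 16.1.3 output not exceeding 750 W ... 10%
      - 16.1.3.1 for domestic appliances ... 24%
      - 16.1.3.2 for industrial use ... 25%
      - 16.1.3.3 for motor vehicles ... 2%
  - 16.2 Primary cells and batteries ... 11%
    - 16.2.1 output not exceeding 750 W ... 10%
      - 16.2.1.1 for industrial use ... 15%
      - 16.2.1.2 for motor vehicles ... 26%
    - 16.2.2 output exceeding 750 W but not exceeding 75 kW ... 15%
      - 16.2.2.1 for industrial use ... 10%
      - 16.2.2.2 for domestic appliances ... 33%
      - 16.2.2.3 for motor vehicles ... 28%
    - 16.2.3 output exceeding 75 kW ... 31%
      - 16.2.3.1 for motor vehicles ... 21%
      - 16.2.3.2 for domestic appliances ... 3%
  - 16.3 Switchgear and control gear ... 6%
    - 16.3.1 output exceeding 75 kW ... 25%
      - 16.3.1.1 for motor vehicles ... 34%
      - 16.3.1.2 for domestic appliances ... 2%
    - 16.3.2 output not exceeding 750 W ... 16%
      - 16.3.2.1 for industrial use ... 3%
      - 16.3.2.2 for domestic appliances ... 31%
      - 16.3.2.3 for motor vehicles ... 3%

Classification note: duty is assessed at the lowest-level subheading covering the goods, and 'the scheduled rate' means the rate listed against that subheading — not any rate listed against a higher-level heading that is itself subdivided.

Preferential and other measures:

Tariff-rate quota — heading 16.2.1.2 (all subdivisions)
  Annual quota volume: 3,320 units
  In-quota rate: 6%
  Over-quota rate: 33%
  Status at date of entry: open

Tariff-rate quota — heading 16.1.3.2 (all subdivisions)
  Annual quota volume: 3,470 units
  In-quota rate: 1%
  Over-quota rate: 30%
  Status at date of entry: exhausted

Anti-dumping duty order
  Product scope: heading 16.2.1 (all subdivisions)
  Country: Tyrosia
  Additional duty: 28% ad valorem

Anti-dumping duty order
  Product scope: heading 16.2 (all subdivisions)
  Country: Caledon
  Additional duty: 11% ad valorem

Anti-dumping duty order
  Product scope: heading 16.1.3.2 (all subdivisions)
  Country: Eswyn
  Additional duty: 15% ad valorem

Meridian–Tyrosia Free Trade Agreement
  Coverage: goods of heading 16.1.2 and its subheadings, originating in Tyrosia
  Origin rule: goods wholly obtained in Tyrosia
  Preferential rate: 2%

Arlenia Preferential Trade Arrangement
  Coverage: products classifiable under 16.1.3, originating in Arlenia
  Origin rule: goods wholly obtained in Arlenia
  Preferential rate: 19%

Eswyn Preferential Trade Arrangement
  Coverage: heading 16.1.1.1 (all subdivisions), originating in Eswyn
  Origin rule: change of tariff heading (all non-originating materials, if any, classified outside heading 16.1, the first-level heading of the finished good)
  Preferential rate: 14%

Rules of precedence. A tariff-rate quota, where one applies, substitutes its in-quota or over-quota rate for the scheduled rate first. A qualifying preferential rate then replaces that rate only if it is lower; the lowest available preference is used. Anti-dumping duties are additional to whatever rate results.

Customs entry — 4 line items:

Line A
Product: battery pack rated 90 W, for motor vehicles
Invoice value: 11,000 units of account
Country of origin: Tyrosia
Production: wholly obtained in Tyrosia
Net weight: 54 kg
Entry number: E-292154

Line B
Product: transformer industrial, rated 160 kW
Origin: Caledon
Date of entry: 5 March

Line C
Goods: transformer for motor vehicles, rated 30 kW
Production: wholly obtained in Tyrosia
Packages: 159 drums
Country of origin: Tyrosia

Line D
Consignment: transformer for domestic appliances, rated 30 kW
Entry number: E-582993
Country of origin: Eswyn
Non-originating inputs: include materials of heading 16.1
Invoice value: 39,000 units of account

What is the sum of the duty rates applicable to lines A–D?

72%

Line A: battery pack → 16.2; rated 90 W → 16.2.1; for motor vehicles → 16.2.1.2. Scheduled 26%. quota on 16.2.1.2 open → in-quota 6%; Tyrosia agreement on 16.1.2: 16.2.1.2 not covered; anti-dumping (Tyrosia, 16.2.1): +28%; total 6% + 28% = 34%. → 34%.
Line B: transformer → 16.1; rated 160 kW → 16.1.1; industrial → 16.1.1.1. Scheduled 7%. No special measure applies. → 7%.
Line C: transformer → 16.1; rated 30 kW → 16.1.2; for motor vehicles → 16.1.2.2. Scheduled 12%. Tyrosia agreement on 16.1.2: wholly obtained → 2% available; preferential 2%. → 2%.
Line D: transformer → 16.1; rated 30 kW → 16.1.2; for domestic appliances → 16.1.2.1. Scheduled 29%. Eswyn agreement on 16.1.1.1: 16.1.2.1 not covered. → 29%.
Sum: 34% + 7% + 2% + 29% = 72%.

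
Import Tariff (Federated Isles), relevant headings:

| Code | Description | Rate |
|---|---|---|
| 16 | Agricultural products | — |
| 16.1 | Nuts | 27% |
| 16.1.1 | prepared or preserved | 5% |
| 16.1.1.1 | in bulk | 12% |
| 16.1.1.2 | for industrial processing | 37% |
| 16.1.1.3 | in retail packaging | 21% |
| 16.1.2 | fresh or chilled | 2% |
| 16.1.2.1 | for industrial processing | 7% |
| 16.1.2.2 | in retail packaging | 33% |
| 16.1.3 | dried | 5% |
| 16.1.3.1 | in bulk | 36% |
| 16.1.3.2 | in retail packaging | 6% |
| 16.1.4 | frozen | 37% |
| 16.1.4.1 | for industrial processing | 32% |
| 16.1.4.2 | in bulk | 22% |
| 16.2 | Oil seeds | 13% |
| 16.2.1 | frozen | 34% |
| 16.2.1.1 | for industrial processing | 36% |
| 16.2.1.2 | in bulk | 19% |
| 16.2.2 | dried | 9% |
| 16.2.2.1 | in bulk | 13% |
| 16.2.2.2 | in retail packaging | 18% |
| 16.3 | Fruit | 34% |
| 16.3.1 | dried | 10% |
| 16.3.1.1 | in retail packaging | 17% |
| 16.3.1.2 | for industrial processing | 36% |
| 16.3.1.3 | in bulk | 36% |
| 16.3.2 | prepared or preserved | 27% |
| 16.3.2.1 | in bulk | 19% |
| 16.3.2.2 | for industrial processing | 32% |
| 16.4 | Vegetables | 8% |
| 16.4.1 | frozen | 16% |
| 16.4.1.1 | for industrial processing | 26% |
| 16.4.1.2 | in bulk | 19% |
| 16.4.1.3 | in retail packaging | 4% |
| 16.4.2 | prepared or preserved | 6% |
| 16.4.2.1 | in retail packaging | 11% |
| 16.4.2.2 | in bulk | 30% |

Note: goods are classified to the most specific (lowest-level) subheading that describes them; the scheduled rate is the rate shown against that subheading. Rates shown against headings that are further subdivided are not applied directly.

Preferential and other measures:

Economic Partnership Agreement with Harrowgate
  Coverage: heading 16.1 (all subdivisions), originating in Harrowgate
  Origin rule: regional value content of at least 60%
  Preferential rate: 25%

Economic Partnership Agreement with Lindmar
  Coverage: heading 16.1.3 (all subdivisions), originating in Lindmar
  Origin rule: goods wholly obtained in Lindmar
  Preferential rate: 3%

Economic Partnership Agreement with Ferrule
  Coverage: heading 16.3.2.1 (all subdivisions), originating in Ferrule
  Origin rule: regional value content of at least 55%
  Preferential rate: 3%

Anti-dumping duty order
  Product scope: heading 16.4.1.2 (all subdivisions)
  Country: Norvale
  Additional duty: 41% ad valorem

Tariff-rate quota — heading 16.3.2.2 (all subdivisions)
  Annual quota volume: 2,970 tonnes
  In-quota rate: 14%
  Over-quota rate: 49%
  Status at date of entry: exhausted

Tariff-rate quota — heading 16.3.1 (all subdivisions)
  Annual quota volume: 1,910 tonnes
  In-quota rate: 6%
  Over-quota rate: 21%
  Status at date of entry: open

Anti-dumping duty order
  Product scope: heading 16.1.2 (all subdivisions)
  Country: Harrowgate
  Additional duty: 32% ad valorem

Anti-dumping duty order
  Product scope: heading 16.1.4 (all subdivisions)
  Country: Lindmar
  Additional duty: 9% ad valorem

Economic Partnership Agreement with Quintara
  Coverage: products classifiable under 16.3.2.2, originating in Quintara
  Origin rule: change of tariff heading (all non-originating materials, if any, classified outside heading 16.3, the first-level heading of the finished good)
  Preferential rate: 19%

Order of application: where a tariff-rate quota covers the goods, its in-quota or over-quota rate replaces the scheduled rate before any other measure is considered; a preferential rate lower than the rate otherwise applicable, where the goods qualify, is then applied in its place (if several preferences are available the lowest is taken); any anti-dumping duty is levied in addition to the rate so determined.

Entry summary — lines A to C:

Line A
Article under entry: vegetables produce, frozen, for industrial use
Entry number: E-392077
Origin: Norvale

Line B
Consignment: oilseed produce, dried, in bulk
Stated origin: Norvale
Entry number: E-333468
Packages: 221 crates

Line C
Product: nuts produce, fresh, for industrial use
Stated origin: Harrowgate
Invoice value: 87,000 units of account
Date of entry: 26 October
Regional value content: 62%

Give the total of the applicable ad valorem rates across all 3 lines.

78%

Line A: vegetables → 16.4; frozen → 16.4.1; for industrial use → 16.4.1.1. Scheduled 26%. No special measure applies. → 26%.
Line B: oilseed → 16.2; dried → 16.2.2; in bulk → 16.2.2.1. Scheduled 13%. No special measure applies. → 13%.
Line C: nuts → 16.1; fresh → 16.1.2; for industrial use → 16.1.2.1. Scheduled 7%. Harrowgate agreement on 16.1: RVC ≥ 60% → 25% available; preference 25% not lower than 7% → no reduction; anti-dumping (Harrowgate, 16.1.2): +32%; total 7% + 32% = 39%. → 39%.
Sum: 26% + 13% + 39% = 78%.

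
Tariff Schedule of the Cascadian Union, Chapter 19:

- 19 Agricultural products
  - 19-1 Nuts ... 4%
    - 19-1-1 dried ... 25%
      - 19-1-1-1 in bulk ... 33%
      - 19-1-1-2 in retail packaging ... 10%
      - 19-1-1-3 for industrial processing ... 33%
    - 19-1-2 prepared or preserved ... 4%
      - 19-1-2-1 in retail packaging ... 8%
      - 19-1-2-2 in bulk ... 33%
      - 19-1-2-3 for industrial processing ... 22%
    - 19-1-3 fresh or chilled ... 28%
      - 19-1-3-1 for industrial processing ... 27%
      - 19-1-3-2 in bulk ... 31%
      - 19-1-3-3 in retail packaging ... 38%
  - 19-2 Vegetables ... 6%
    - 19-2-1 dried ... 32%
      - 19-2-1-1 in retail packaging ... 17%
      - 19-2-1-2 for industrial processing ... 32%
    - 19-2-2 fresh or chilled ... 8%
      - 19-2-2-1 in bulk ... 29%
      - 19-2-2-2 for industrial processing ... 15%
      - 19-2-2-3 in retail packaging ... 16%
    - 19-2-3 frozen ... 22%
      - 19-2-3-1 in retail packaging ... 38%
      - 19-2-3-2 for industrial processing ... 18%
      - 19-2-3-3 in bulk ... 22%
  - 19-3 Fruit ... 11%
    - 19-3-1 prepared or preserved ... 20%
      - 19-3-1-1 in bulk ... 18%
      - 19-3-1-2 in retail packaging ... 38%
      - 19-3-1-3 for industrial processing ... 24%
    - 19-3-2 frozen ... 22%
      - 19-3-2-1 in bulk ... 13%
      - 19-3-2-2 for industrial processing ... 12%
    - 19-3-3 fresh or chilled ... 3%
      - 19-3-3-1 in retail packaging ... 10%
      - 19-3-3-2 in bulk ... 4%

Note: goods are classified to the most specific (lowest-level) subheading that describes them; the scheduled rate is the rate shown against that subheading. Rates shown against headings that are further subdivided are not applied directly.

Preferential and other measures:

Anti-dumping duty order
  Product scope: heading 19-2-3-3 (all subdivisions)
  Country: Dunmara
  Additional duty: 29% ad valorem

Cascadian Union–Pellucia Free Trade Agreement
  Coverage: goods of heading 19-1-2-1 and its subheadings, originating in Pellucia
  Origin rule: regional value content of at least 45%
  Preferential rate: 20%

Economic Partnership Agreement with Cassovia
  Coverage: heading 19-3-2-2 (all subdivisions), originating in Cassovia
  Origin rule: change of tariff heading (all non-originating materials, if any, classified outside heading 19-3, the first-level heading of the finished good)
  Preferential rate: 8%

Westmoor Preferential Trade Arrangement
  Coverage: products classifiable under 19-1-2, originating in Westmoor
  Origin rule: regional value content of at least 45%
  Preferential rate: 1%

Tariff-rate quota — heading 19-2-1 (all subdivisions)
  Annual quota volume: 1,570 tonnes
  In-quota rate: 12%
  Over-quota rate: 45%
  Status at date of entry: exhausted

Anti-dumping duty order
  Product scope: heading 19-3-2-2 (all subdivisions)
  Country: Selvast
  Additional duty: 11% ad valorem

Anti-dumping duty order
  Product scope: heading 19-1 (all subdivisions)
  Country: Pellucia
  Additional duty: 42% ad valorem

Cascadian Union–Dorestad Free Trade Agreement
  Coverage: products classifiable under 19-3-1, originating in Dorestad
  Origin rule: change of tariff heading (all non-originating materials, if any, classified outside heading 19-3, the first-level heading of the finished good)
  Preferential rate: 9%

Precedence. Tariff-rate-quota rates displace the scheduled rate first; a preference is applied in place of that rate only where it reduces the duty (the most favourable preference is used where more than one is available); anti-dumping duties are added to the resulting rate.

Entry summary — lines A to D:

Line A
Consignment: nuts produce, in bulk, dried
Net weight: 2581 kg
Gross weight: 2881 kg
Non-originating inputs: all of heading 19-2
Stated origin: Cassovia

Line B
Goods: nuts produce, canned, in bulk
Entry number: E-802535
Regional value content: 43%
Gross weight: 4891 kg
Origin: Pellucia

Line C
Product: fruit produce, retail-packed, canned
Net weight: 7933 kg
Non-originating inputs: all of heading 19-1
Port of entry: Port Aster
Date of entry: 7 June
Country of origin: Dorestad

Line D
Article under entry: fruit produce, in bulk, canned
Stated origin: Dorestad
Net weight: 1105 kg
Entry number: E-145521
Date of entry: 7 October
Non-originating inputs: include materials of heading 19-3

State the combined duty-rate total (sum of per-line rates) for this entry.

Line A: nuts → 19-1; dried → 19-1-1; in bulk → 19-1-1-1. Scheduled 33%. Cassovia agreement on 19-3-2-2: 19-1-1-1 not covered. → 33%.
Line B: nuts → 19-1; canned → 19-1-2; in bulk → 19-1-2-2. Scheduled 33%. Pellucia agreement on 19-1-2-1: 19-1-2-2 not covered; anti-dumping (Pellucia, 19-1): +42%; total 33% + 42% = 75%. → 75%.
Line C: fruit → 19-3; canned → 19-3-1; retail-packed → 19-3-1-2. Scheduled 38%. Dorestad agreement on 19-3-1: CTH met → 9% available; preferential 9%. → 9%.
Line D: fruit → 19-3; canned → 19-3-1; in bulk → 19-3-1-1. Scheduled 18%. Dorestad agreement on 19-3-1: CTH not met. → 18%.
Sum: 33% + 75% + 9% + 18% = 135%.

135%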